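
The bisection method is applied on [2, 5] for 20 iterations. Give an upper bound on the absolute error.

Bisection error bound: |error| ≤ (b-a)/2^n
|error| ≤ (5 - 2)/2^20 = 3/2^20
|error| ≤ 0.0000028610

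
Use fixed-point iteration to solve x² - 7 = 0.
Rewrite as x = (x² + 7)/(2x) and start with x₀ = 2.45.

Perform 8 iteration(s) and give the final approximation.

Equation: x² - 7 = 0
Fixed-point form: x = (x² + 7)/(2x)
x₀ = 2.45

x_1 = g(2.450000) = 2.653571
x_2 = g(2.653571) = 2.645763
x_3 = g(2.645763) = 2.645751
x_4 = g(2.645751) = 2.645751
x_5 = g(2.645751) = 2.645751
x_6 = g(2.645751) = 2.645751
x_7 = g(2.645751) = 2.645751
x_8 = g(2.645751) = 2.645751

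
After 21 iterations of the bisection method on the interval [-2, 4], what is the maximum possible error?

Bisection error bound: |error| ≤ (b-a)/2^n
|error| ≤ (4 - (-2))/2^21 = 6/2^21
|error| ≤ 0.0000028610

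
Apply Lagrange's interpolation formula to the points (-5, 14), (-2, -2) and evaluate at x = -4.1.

Lagrange interpolation formula:
P(x) = Σ yᵢ × Lᵢ(x)
where Lᵢ(x) = Π_{j≠i} (x - xⱼ)/(xᵢ - xⱼ)

L_0(-4.1) = (-4.1 - (-2))/(-5 - (-2)) = 0.700000
L_1(-4.1) = (-4.1 - (-5))/(-2 - (-5)) = 0.300000

P(-4.1) = 14×L_0(-4.1) + (-2)×L_1(-4.1)
P(-4.1) = 9.200000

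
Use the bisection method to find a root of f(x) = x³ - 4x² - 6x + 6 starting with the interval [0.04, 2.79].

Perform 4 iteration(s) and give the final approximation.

f(x) = x³ - 4x² - 6x + 6
Initial interval: [0.04, 2.79]

Iteration 1:
  c_1 = (0.040000 + 2.790000)/2 = 1.415000
  f(c_1) = f(1.415000) = -7.665752
  f(a) × f(c) < 0, new interval: [0.040000, 1.415000]
Iteration 2:
  c_2 = (0.040000 + 1.415000)/2 = 0.727500
  f(c_2) = f(0.727500) = -0.096991
  f(a) × f(c) < 0, new interval: [0.040000, 0.727500]
Iteration 3:
  c_3 = (0.040000 + 0.727500)/2 = 0.383750
  f(c_3) = f(0.383750) = 3.164956
  f(a) × f(c) ≥ 0, new interval: [0.383750, 0.727500]
Iteration 4:
  c_4 = (0.383750 + 0.727500)/2 = 0.555625
  f(c_4) = f(0.555625) = 1.602906
  f(a) × f(c) ≥ 0, new interval: [0.555625, 0.727500]

After 4 iteration(s), the approximation is c_4 = 0.555625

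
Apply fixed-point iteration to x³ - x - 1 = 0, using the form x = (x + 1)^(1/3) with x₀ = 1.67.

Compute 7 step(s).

Equation: x³ - x - 1 = 0
Fixed-point form: x = (x + 1)^(1/3)
x₀ = 1.67

x_1 = g(1.670000) = 1.387300
x_2 = g(1.387300) = 1.336500
x_3 = g(1.336500) = 1.326952
x_4 = g(1.326952) = 1.325142
x_5 = g(1.325142) = 1.324799
x_6 = g(1.324799) = 1.324733
x_7 = g(1.324733) = 1.324721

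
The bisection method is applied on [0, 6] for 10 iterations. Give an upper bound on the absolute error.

Bisection error bound: |error| ≤ (b-a)/2^n
|error| ≤ (6 - 0)/2^10 = 6/2^10
|error| ≤ 0.0058593750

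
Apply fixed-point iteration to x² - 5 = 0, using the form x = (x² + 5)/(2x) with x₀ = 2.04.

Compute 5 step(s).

Equation: x² - 5 = 0
Fixed-point form: x = (x² + 5)/(2x)
x₀ = 2.04

x_1 = g(2.040000) = 2.245490
x_2 = g(2.245490) = 2.236088
x_3 = g(2.236088) = 2.236068
x_4 = g(2.236068) = 2.236068
x_5 = g(2.236068) = 2.236068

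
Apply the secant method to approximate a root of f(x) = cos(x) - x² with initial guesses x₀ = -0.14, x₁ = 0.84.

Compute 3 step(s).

f(x) = cos(x) - x²
x₀ = -0.14, x₁ = 0.84

Secant formula: x_{n+1} = x_n - f(x_n)(x_n - x_{n-1})/(f(x_n) - f(x_{n-1}))

Iteration 1:
  f(-0.140000) = 0.970616
  f(0.840000) = -0.038137
  x_2 = 0.840000 - (-0.038137)×(0.840000 - (-0.140000))/(-0.038137 - 0.970616)
       = 0.802950
Iteration 2:
  f(0.840000) = -0.038137
  f(0.802950) = 0.049859
  x_3 = 0.802950 - 0.049859×(0.802950 - 0.840000)/(0.049859 - (-0.038137))
       = 0.823943
Iteration 3:
  f(0.802950) = 0.049859
  f(0.823943) = 0.000452
  x_4 = 0.823943 - 0.000452×(0.823943 - 0.802950)/(0.000452 - 0.049859)
       = 0.824135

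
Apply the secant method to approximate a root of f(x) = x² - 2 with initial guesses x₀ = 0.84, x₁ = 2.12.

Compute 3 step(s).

f(x) = x² - 2
x₀ = 0.84, x₁ = 2.12

Secant formula: x_{n+1} = x_n - f(x_n)(x_n - x_{n-1})/(f(x_n) - f(x_{n-1}))

Iteration 1:
  f(0.840000) = -1.294400
  f(2.120000) = 2.494400
  x_2 = 2.120000 - 2.494400×(2.120000 - 0.840000)/(2.494400 - (-1.294400))
       = 1.277297
Iteration 2:
  f(2.120000) = 2.494400
  f(1.277297) = -0.368512
  x_3 = 1.277297 - (-0.368512)×(1.277297 - 2.120000)/(-0.368512 - 2.494400)
       = 1.385769
Iteration 3:
  f(1.277297) = -0.368512
  f(1.385769) = -0.079643
  x_4 = 1.385769 - (-0.079643)×(1.385769 - 1.277297)/(-0.079643 - (-0.368512))
       = 1.415676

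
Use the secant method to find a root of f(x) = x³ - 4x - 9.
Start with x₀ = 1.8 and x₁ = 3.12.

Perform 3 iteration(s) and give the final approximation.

f(x) = x³ - 4x - 9
x₀ = 1.8, x₁ = 3.12

Secant formula: x_{n+1} = x_n - f(x_n)(x_n - x_{n-1})/(f(x_n) - f(x_{n-1}))

Iteration 1:
  f(1.800000) = -10.368000
  f(3.120000) = 8.891328
  x_2 = 3.120000 - 8.891328×(3.120000 - 1.800000)/(8.891328 - (-10.368000))
       = 2.510604
Iteration 2:
  f(3.120000) = 8.891328
  f(2.510604) = -3.217743
  x_3 = 2.510604 - (-3.217743)×(2.510604 - 3.120000)/(-3.217743 - 8.891328)
       = 2.672539
Iteration 3:
  f(2.510604) = -3.217743
  f(2.672539) = -0.601641
  x_4 = 2.672539 - (-0.601641)×(2.672539 - 2.510604)/(-0.601641 - (-3.217743))
       = 2.709780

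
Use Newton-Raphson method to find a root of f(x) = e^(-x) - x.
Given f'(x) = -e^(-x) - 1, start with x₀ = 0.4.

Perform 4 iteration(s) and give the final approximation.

f(x) = e^(-x) - x
f'(x) = -e^(-x) - 1
x₀ = 0.4

Newton-Raphson formula: x_{n+1} = x_n - f(x_n)/f'(x_n)

Iteration 1:
  f(0.400000) = 0.270320
  f'(0.400000) = -1.670320
  x_1 = 0.400000 - 0.270320/(-1.670320) = 0.561837
Iteration 2:
  f(0.561837) = 0.008323
  f'(0.561837) = -1.570161
  x_2 = 0.561837 - 0.008323/(-1.570161) = 0.567138
Iteration 3:
  f(0.567138) = 0.000008
  f'(0.567138) = -1.567146
  x_3 = 0.567138 - 0.000008/(-1.567146) = 0.567143
Iteration 4:
  f(0.567143) = 0.000000
  f'(0.567143) = -1.567143
  x_4 = 0.567143 - 0.000000/(-1.567143) = 0.567143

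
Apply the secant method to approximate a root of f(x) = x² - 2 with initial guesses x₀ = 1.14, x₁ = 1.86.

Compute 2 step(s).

f(x) = x² - 2
x₀ = 1.14, x₁ = 1.86

Secant formula: x_{n+1} = x_n - f(x_n)(x_n - x_{n-1})/(f(x_n) - f(x_{n-1}))

Iteration 1:
  f(1.140000) = -0.700400
  f(1.860000) = 1.459600
  x_2 = 1.860000 - 1.459600×(1.860000 - 1.140000)/(1.459600 - (-0.700400))
       = 1.373467
Iteration 2:
  f(1.860000) = 1.459600
  f(1.373467) = -0.113589
  x_3 = 1.373467 - (-0.113589)×(1.373467 - 1.860000)/(-0.113589 - 1.459600)
       = 1.408596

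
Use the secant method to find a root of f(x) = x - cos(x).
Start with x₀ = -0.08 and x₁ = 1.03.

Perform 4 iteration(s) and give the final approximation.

f(x) = x - cos(x)
x₀ = -0.08, x₁ = 1.03

Secant formula: x_{n+1} = x_n - f(x_n)(x_n - x_{n-1})/(f(x_n) - f(x_{n-1}))

Iteration 1:
  f(-0.080000) = -1.076802
  f(1.030000) = 0.515181
  x_2 = 1.030000 - 0.515181×(1.030000 - (-0.080000))/(0.515181 - (-1.076802))
       = 0.670793
Iteration 2:
  f(1.030000) = 0.515181
  f(0.670793) = -0.112536
  x_3 = 0.670793 - (-0.112536)×(0.670793 - 1.030000)/(-0.112536 - 0.515181)
       = 0.735191
Iteration 3:
  f(0.670793) = -0.112536
  f(0.735191) = -0.006512
  x_4 = 0.735191 - (-0.006512)×(0.735191 - 0.670793)/(-0.006512 - (-0.112536))
       = 0.739146
Iteration 4:
  f(0.735191) = -0.006512
  f(0.739146) = 0.000102
  x_5 = 0.739146 - 0.000102×(0.739146 - 0.735191)/(0.000102 - (-0.006512))
       = 0.739085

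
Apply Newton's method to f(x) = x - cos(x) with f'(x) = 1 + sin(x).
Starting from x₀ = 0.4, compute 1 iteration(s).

f(x) = x - cos(x)
f'(x) = 1 + sin(x)
x₀ = 0.4

Newton-Raphson formula: x_{n+1} = x_n - f(x_n)/f'(x_n)

Iteration 1:
  f(0.400000) = -0.521061
  f'(0.400000) = 1.389418
  x_1 = 0.400000 - (-0.521061)/1.389418 = 0.775021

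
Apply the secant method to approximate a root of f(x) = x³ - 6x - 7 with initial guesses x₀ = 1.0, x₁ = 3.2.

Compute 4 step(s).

f(x) = x³ - 6x - 7
x₀ = 1.0, x₁ = 3.2

Secant formula: x_{n+1} = x_n - f(x_n)(x_n - x_{n-1})/(f(x_n) - f(x_{n-1}))

Iteration 1:
  f(1.000000) = -12.000000
  f(3.200000) = 6.568000
  x_2 = 3.200000 - 6.568000×(3.200000 - 1.000000)/(6.568000 - (-12.000000))
       = 2.421801
Iteration 2:
  f(3.200000) = 6.568000
  f(2.421801) = -7.326653
  x_3 = 2.421801 - (-7.326653)×(2.421801 - 3.200000)/(-7.326653 - 6.568000)
       = 2.832145
Iteration 3:
  f(2.421801) = -7.326653
  f(2.832145) = -1.276099
  x_4 = 2.832145 - (-1.276099)×(2.832145 - 2.421801)/(-1.276099 - (-7.326653))
       = 2.918690
Iteration 4:
  f(2.832145) = -1.276099
  f(2.918690) = 0.351446
  x_5 = 2.918690 - 0.351446×(2.918690 - 2.832145)/(0.351446 - (-1.276099))
       = 2.900002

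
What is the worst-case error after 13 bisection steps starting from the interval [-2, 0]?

Bisection error bound: |error| ≤ (b-a)/2^n
|error| ≤ (0 - (-2))/2^13 = 2/2^13
|error| ≤ 0.0002441406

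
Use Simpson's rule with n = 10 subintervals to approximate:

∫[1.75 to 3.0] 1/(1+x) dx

f(x) = 1/(1+x)
a = 1.75, b = 3.0, n = 10
h = (b - a)/n = 0.125000

Simpson's rule: (h/3)[f(x₀) + 4f(x₁) + 2f(x₂) + ... + f(xₙ)]

x_0 = 1.7500, f(x_0) = 0.363636, coefficient = 1
x_1 = 1.8750, f(x_1) = 0.347826, coefficient = 4
x_2 = 2.0000, f(x_2) = 0.333333, coefficient = 2
x_3 = 2.1250, f(x_3) = 0.320000, coefficient = 4
x_4 = 2.2500, f(x_4) = 0.307692, coefficient = 2
x_5 = 2.3750, f(x_5) = 0.296296, coefficient = 4
x_6 = 2.5000, f(x_6) = 0.285714, coefficient = 2
x_7 = 2.6250, f(x_7) = 0.275862, coefficient = 4
x_8 = 2.7500, f(x_8) = 0.266667, coefficient = 2
x_9 = 2.8750, f(x_9) = 0.258065, coefficient = 4
x_10 = 3.0000, f(x_10) = 0.250000, coefficient = 1

I ≈ (0.125000/3) × 8.992645 = 0.374694
Exact value: 0.374693
Error: 0.000000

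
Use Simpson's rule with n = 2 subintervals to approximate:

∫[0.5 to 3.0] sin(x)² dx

f(x) = sin(x)²
a = 0.5, b = 3.0, n = 2
h = (b - a)/n = 1.250000

Simpson's rule: (h/3)[f(x₀) + 4f(x₁) + 2f(x₂) + ... + f(xₙ)]

x_0 = 0.5000, f(x_0) = 0.229849, coefficient = 1
x_1 = 1.7500, f(x_1) = 0.968228, coefficient = 4
x_2 = 3.0000, f(x_2) = 0.019915, coefficient = 1

I ≈ (1.250000/3) × 4.122677 = 1.717782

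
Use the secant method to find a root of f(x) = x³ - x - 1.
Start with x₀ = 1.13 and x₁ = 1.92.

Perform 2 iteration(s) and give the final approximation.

f(x) = x³ - x - 1
x₀ = 1.13, x₁ = 1.92

Secant formula: x_{n+1} = x_n - f(x_n)(x_n - x_{n-1})/(f(x_n) - f(x_{n-1}))

Iteration 1:
  f(1.130000) = -0.687103
  f(1.920000) = 4.157888
  x_2 = 1.920000 - 4.157888×(1.920000 - 1.130000)/(4.157888 - (-0.687103))
       = 1.242036
Iteration 2:
  f(1.920000) = 4.157888
  f(1.242036) = -0.326006
  x_3 = 1.242036 - (-0.326006)×(1.242036 - 1.920000)/(-0.326006 - 4.157888)
       = 1.291328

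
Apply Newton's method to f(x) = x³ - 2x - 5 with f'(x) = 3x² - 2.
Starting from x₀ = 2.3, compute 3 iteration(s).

f(x) = x³ - 2x - 5
f'(x) = 3x² - 2
x₀ = 2.3

Newton-Raphson formula: x_{n+1} = x_n - f(x_n)/f'(x_n)

Iteration 1:
  f(2.300000) = 2.567000
  f'(2.300000) = 13.870000
  x_1 = 2.300000 - 2.567000/13.870000 = 2.114924
Iteration 2:
  f(2.114924) = 0.230006
  f'(2.114924) = 11.418714
  x_2 = 2.114924 - 0.230006/11.418714 = 2.094781
Iteration 3:
  f(2.094781) = 0.002566
  f'(2.094781) = 11.164327
  x_3 = 2.094781 - 0.002566/11.164327 = 2.094552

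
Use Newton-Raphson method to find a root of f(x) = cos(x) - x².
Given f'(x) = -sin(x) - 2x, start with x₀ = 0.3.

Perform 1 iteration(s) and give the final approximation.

f(x) = cos(x) - x²
f'(x) = -sin(x) - 2x
x₀ = 0.3

Newton-Raphson formula: x_{n+1} = x_n - f(x_n)/f'(x_n)

Iteration 1:
  f(0.300000) = 0.865336
  f'(0.300000) = -0.895520
  x_1 = 0.300000 - 0.865336/(-0.895520) = 1.266295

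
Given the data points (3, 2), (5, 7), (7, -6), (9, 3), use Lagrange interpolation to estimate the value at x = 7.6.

Lagrange interpolation formula:
P(x) = Σ yᵢ × Lᵢ(x)
where Lᵢ(x) = Π_{j≠i} (x - xⱼ)/(xᵢ - xⱼ)

L_0(7.6) = (7.6 - 5)/(3 - 5) × (7.6 - 7)/(3 - 7) × (7.6 - 9)/(3 - 9) = 0.045500
L_1(7.6) = (7.6 - 3)/(5 - 3) × (7.6 - 7)/(5 - 7) × (7.6 - 9)/(5 - 9) = -0.241500
L_2(7.6) = (7.6 - 3)/(7 - 3) × (7.6 - 5)/(7 - 5) × (7.6 - 9)/(7 - 9) = 1.046500
L_3(7.6) = (7.6 - 3)/(9 - 3) × (7.6 - 5)/(9 - 5) × (7.6 - 7)/(9 - 7) = 0.149500

P(7.6) = 2×L_0(7.6) + 7×L_1(7.6) + (-6)×L_2(7.6) + 3×L_3(7.6)
P(7.6) = -7.430000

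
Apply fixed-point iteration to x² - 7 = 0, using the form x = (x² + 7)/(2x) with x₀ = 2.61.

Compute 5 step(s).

Equation: x² - 7 = 0
Fixed-point form: x = (x² + 7)/(2x)
x₀ = 2.61

x_1 = g(2.610000) = 2.645996
x_2 = g(2.645996) = 2.645751
x_3 = g(2.645751) = 2.645751
x_4 = g(2.645751) = 2.645751
x_5 = g(2.645751) = 2.645751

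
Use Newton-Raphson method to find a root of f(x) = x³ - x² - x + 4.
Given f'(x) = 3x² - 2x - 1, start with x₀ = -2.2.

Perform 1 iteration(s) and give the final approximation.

f(x) = x³ - x² - x + 4
f'(x) = 3x² - 2x - 1
x₀ = -2.2

Newton-Raphson formula: x_{n+1} = x_n - f(x_n)/f'(x_n)

Iteration 1:
  f(-2.200000) = -9.288000
  f'(-2.200000) = 17.920000
  x_1 = -2.200000 - (-9.288000)/17.920000 = -1.681696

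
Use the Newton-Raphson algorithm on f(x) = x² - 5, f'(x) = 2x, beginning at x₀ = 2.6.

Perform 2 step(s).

f(x) = x² - 5
f'(x) = 2x
x₀ = 2.6

Newton-Raphson formula: x_{n+1} = x_n - f(x_n)/f'(x_n)

Iteration 1:
  f(2.600000) = 1.760000
  f'(2.600000) = 5.200000
  x_1 = 2.600000 - 1.760000/5.200000 = 2.261538
Iteration 2:
  f(2.261538) = 0.114556
  f'(2.261538) = 4.523077
  x_2 = 2.261538 - 0.114556/4.523077 = 2.236211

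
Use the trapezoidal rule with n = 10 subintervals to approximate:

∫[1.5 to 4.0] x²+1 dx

f(x) = x²+1
a = 1.5, b = 4.0, n = 10
h = (b - a)/n = 0.250000

Trapezoidal rule: (h/2)[f(x₀) + 2f(x₁) + 2f(x₂) + ... + f(xₙ)]

x_0 = 1.5000, f(x_0) = 3.250000, coefficient = 1
x_1 = 1.7500, f(x_1) = 4.062500, coefficient = 2
x_2 = 2.0000, f(x_2) = 5.000000, coefficient = 2
x_3 = 2.2500, f(x_3) = 6.062500, coefficient = 2
x_4 = 2.5000, f(x_4) = 7.250000, coefficient = 2
x_5 = 2.7500, f(x_5) = 8.562500, coefficient = 2
x_6 = 3.0000, f(x_6) = 10.000000, coefficient = 2
x_7 = 3.2500, f(x_7) = 11.562500, coefficient = 2
x_8 = 3.5000, f(x_8) = 13.250000, coefficient = 2
x_9 = 3.7500, f(x_9) = 15.062500, coefficient = 2
x_10 = 4.0000, f(x_10) = 17.000000, coefficient = 1

I ≈ (0.250000/2) × 181.875000 = 22.734375
Exact value: 22.708333
Error: 0.026042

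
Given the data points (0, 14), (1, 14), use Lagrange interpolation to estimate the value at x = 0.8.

Lagrange interpolation formula:
P(x) = Σ yᵢ × Lᵢ(x)
where Lᵢ(x) = Π_{j≠i} (x - xⱼ)/(xᵢ - xⱼ)

L_0(0.8) = (0.8 - 1)/(0 - 1) = 0.200000
L_1(0.8) = (0.8 - 0)/(1 - 0) = 0.800000

P(0.8) = 14×L_0(0.8) + 14×L_1(0.8)
P(0.8) = 14.000000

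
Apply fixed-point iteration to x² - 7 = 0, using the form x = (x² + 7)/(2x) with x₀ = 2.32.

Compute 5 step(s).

Equation: x² - 7 = 0
Fixed-point form: x = (x² + 7)/(2x)
x₀ = 2.32

x_1 = g(2.320000) = 2.668621
x_2 = g(2.668621) = 2.645849
x_3 = g(2.645849) = 2.645751
x_4 = g(2.645751) = 2.645751
x_5 = g(2.645751) = 2.645751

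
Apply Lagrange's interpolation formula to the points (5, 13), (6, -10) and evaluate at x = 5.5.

Lagrange interpolation formula:
P(x) = Σ yᵢ × Lᵢ(x)
where Lᵢ(x) = Π_{j≠i} (x - xⱼ)/(xᵢ - xⱼ)

L_0(5.5) = (5.5 - 6)/(5 - 6) = 0.500000
L_1(5.5) = (5.5 - 5)/(6 - 5) = 0.500000

P(5.5) = 13×L_0(5.5) + (-10)×L_1(5.5)
P(5.5) = 1.500000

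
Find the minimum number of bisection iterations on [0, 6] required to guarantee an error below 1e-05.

We need (b-a)/2^n ≤ 1e-05
(6 - 0)/2^n ≤ 1e-05
6/2^n ≤ 1e-05
2^n ≥ 600000
n ≥ log₂(600000) = 19.19
n ≥ 20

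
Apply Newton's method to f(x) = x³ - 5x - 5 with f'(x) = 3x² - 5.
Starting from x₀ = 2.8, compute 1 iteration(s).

f(x) = x³ - 5x - 5
f'(x) = 3x² - 5
x₀ = 2.8

Newton-Raphson formula: x_{n+1} = x_n - f(x_n)/f'(x_n)

Iteration 1:
  f(2.800000) = 2.952000
  f'(2.800000) = 18.520000
  x_1 = 2.800000 - 2.952000/18.520000 = 2.640605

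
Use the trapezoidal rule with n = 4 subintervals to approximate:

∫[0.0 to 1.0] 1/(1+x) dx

f(x) = 1/(1+x)
a = 0.0, b = 1.0, n = 4
h = (b - a)/n = 0.250000

Trapezoidal rule: (h/2)[f(x₀) + 2f(x₁) + 2f(x₂) + ... + f(xₙ)]

x_0 = 0.0000, f(x_0) = 1.000000, coefficient = 1
x_1 = 0.2500, f(x_1) = 0.800000, coefficient = 2
x_2 = 0.5000, f(x_2) = 0.666667, coefficient = 2
x_3 = 0.7500, f(x_3) = 0.571429, coefficient = 2
x_4 = 1.0000, f(x_4) = 0.500000, coefficient = 1

I ≈ (0.250000/2) × 5.576190 = 0.697024
Exact value: 0.693147
Error: 0.003877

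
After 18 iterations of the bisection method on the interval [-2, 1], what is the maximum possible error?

Bisection error bound: |error| ≤ (b-a)/2^n
|error| ≤ (1 - (-2))/2^18 = 3/2^18
|error| ≤ 0.0000114441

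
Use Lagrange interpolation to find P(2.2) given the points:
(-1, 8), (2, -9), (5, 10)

Lagrange interpolation formula:
P(x) = Σ yᵢ × Lᵢ(x)
where Lᵢ(x) = Π_{j≠i} (x - xⱼ)/(xᵢ - xⱼ)

L_0(2.2) = (2.2 - 2)/(-1 - 2) × (2.2 - 5)/(-1 - 5) = -0.031111
L_1(2.2) = (2.2 - (-1))/(2 - (-1)) × (2.2 - 5)/(2 - 5) = 0.995556
L_2(2.2) = (2.2 - (-1))/(5 - (-1)) × (2.2 - 2)/(5 - 2) = 0.035556

P(2.2) = 8×L_0(2.2) + (-9)×L_1(2.2) + 10×L_2(2.2)
P(2.2) = -8.853333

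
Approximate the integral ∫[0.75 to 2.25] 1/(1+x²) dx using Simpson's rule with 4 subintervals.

f(x) = 1/(1+x²)
a = 0.75, b = 2.25, n = 4
h = (b - a)/n = 0.375000

Simpson's rule: (h/3)[f(x₀) + 4f(x₁) + 2f(x₂) + ... + f(xₙ)]

x_0 = 0.7500, f(x_0) = 0.640000, coefficient = 1
x_1 = 1.1250, f(x_1) = 0.441379, coefficient = 4
x_2 = 1.5000, f(x_2) = 0.307692, coefficient = 2
x_3 = 1.8750, f(x_3) = 0.221453, coefficient = 4
x_4 = 2.2500, f(x_4) = 0.164948, coefficient = 1

I ≈ (0.375000/3) × 4.071663 = 0.508958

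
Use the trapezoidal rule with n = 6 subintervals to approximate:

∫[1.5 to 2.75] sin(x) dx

f(x) = sin(x)
a = 1.5, b = 2.75, n = 6
h = (b - a)/n = 0.208333

Trapezoidal rule: (h/2)[f(x₀) + 2f(x₁) + 2f(x₂) + ... + f(xₙ)]

x_0 = 1.5000, f(x_0) = 0.997495, coefficient = 1
x_1 = 1.7083, f(x_1) = 0.990557, coefficient = 2
x_2 = 1.9167, f(x_2) = 0.940781, coefficient = 2
x_3 = 2.1250, f(x_3) = 0.850320, coefficient = 2
x_4 = 2.3333, f(x_4) = 0.723086, coefficient = 2
x_5 = 2.5417, f(x_5) = 0.564581, coefficient = 2
x_6 = 2.7500, f(x_6) = 0.381661, coefficient = 1

I ≈ (0.208333/2) × 9.517805 = 0.991438
Exact value: 0.995040
Error: 0.003602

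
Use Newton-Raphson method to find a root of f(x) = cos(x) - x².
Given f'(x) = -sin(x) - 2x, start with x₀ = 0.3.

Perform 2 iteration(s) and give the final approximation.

f(x) = cos(x) - x²
f'(x) = -sin(x) - 2x
x₀ = 0.3

Newton-Raphson formula: x_{n+1} = x_n - f(x_n)/f'(x_n)

Iteration 1:
  f(0.300000) = 0.865336
  f'(0.300000) = -0.895520
  x_1 = 0.300000 - 0.865336/(-0.895520) = 1.266295
Iteration 2:
  f(1.266295) = -1.303685
  f'(1.266295) = -3.486586
  x_2 = 1.266295 - (-1.303685)/(-3.486586) = 0.892380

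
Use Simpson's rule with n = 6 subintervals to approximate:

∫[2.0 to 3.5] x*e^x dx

f(x) = x*e^x
a = 2.0, b = 3.5, n = 6
h = (b - a)/n = 0.250000

Simpson's rule: (h/3)[f(x₀) + 4f(x₁) + 2f(x₂) + ... + f(xₙ)]

x_0 = 2.0000, f(x_0) = 14.778112, coefficient = 1
x_1 = 2.2500, f(x_1) = 21.347406, coefficient = 4
x_2 = 2.5000, f(x_2) = 30.456235, coefficient = 2
x_3 = 2.7500, f(x_3) = 43.017238, coefficient = 4
x_4 = 3.0000, f(x_4) = 60.256611, coefficient = 2
x_5 = 3.2500, f(x_5) = 83.818605, coefficient = 4
x_6 = 3.5000, f(x_6) = 115.904082, coefficient = 1

I ≈ (0.250000/3) × 904.840878 = 75.403406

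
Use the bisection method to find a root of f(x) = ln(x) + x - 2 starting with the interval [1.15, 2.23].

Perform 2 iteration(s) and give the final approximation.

f(x) = ln(x) + x - 2
Initial interval: [1.15, 2.23]

Iteration 1:
  c_1 = (1.150000 + 2.230000)/2 = 1.690000
  f(c_1) = f(1.690000) = 0.214729
  f(a) × f(c) < 0, new interval: [1.150000, 1.690000]
Iteration 2:
  c_2 = (1.150000 + 1.690000)/2 = 1.420000
  f(c_2) = f(1.420000) = -0.229343
  f(a) × f(c) ≥ 0, new interval: [1.420000, 1.690000]

After 2 iteration(s), the approximation is c_2 = 1.420000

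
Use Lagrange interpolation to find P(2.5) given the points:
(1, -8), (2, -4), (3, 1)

Lagrange interpolation formula:
P(x) = Σ yᵢ × Lᵢ(x)
where Lᵢ(x) = Π_{j≠i} (x - xⱼ)/(xᵢ - xⱼ)

L_0(2.5) = (2.5 - 2)/(1 - 2) × (2.5 - 3)/(1 - 3) = -0.125000
L_1(2.5) = (2.5 - 1)/(2 - 1) × (2.5 - 3)/(2 - 3) = 0.750000
L_2(2.5) = (2.5 - 1)/(3 - 1) × (2.5 - 2)/(3 - 2) = 0.375000

P(2.5) = (-8)×L_0(2.5) + (-4)×L_1(2.5) + 1×L_2(2.5)
P(2.5) = -1.625000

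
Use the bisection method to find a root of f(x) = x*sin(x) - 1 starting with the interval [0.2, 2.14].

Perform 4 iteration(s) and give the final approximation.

f(x) = x*sin(x) - 1
Initial interval: [0.2, 2.14]

Iteration 1:
  c_1 = (0.200000 + 2.140000)/2 = 1.170000
  f(c_1) = f(1.170000) = 0.077278
  f(a) × f(c) < 0, new interval: [0.200000, 1.170000]
Iteration 2:
  c_2 = (0.200000 + 1.170000)/2 = 0.685000
  f(c_2) = f(0.685000) = -0.566619
  f(a) × f(c) ≥ 0, new interval: [0.685000, 1.170000]
Iteration 3:
  c_3 = (0.685000 + 1.170000)/2 = 0.927500
  f(c_3) = f(0.927500) = -0.257886
  f(a) × f(c) ≥ 0, new interval: [0.927500, 1.170000]
Iteration 4:
  c_4 = (0.927500 + 1.170000)/2 = 1.048750
  f(c_4) = f(1.048750) = -0.090943
  f(a) × f(c) ≥ 0, new interval: [1.048750, 1.170000]

After 4 iteration(s), the approximation is c_4 = 1.048750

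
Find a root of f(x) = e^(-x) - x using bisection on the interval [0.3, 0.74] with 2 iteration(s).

f(x) = e^(-x) - x
Initial interval: [0.3, 0.74]

Iteration 1:
  c_1 = (0.300000 + 0.740000)/2 = 0.520000
  f(c_1) = f(0.520000) = 0.074521
  f(a) × f(c) ≥ 0, new interval: [0.520000, 0.740000]
Iteration 2:
  c_2 = (0.520000 + 0.740000)/2 = 0.630000
  f(c_2) = f(0.630000) = -0.097408
  f(a) × f(c) < 0, new interval: [0.520000, 0.630000]

After 2 iteration(s), the approximation is c_2 = 0.630000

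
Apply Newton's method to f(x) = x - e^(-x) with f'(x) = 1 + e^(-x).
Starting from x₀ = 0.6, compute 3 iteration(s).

f(x) = x - e^(-x)
f'(x) = 1 + e^(-x)
x₀ = 0.6

Newton-Raphson formula: x_{n+1} = x_n - f(x_n)/f'(x_n)

Iteration 1:
  f(0.600000) = 0.051188
  f'(0.600000) = 1.548812
  x_1 = 0.600000 - 0.051188/1.548812 = 0.566950
Iteration 2:
  f(0.566950) = -0.000303
  f'(0.566950) = 1.567253
  x_2 = 0.566950 - (-0.000303)/1.567253 = 0.567143
Iteration 3:
  f(0.567143) = 0.000000
  f'(0.567143) = 1.567143
  x_3 = 0.567143 - 0.000000/1.567143 = 0.567143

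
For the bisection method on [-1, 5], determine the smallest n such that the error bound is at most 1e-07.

We need (b-a)/2^n ≤ 1e-07
(5 - (-1))/2^n ≤ 1e-07
6/2^n ≤ 1e-07
2^n ≥ 60000000
n ≥ log₂(60000000) = 25.84
n ≥ 26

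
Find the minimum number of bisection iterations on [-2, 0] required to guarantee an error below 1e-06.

We need (b-a)/2^n ≤ 1e-06
(0 - (-2))/2^n ≤ 1e-06
2/2^n ≤ 1e-06
2^n ≥ 2000000
n ≥ log₂(2000000) = 20.93
n ≥ 21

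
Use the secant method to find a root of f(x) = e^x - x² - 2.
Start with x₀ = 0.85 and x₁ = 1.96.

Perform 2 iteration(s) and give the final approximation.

f(x) = e^x - x² - 2
x₀ = 0.85, x₁ = 1.96

Secant formula: x_{n+1} = x_n - f(x_n)(x_n - x_{n-1})/(f(x_n) - f(x_{n-1}))

Iteration 1:
  f(0.850000) = -0.382853
  f(1.960000) = 1.257727
  x_2 = 1.960000 - 1.257727×(1.960000 - 0.850000)/(1.257727 - (-0.382853))
       = 1.109035
Iteration 2:
  f(1.960000) = 1.257727
  f(1.109035) = -0.198527
  x_3 = 1.109035 - (-0.198527)×(1.109035 - 1.960000)/(-0.198527 - 1.257727)
       = 1.225044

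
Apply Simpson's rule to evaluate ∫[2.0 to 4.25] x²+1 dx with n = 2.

f(x) = x²+1
a = 2.0, b = 4.25, n = 2
h = (b - a)/n = 1.125000

Simpson's rule: (h/3)[f(x₀) + 4f(x₁) + 2f(x₂) + ... + f(xₙ)]

x_0 = 2.0000, f(x_0) = 5.000000, coefficient = 1
x_1 = 3.1250, f(x_1) = 10.765625, coefficient = 4
x_2 = 4.2500, f(x_2) = 19.062500, coefficient = 1

I ≈ (1.125000/3) × 67.125000 = 25.171875
Exact value: 25.171875
Error: 0.000000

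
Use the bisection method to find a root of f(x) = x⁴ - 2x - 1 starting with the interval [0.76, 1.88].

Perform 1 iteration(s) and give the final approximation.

f(x) = x⁴ - 2x - 1
Initial interval: [0.76, 1.88]

Iteration 1:
  c_1 = (0.760000 + 1.880000)/2 = 1.320000
  f(c_1) = f(1.320000) = -0.604042
  f(a) × f(c) ≥ 0, new interval: [1.320000, 1.880000]

After 1 iteration(s), the approximation is c_1 = 1.320000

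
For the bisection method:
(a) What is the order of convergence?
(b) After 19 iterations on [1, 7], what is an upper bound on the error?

(a) Bisection has linear (order 1) convergence; the error is halved each step.

(b) Error bound = (b-a)/2^n = (7 - 1)/2^{19}
    = 6/2^{19}

(a) 1 (linear); (b) error ≤ 1.14e-05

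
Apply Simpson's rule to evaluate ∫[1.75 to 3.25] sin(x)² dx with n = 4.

f(x) = sin(x)²
a = 1.75, b = 3.25, n = 4
h = (b - a)/n = 0.375000

Simpson's rule: (h/3)[f(x₀) + 4f(x₁) + 2f(x₂) + ... + f(xₙ)]

x_0 = 1.7500, f(x_0) = 0.968228, coefficient = 1
x_1 = 2.1250, f(x_1) = 0.723044, coefficient = 4
x_2 = 2.5000, f(x_2) = 0.358169, coefficient = 2
x_3 = 2.8750, f(x_3) = 0.069404, coefficient = 4
x_4 = 3.2500, f(x_4) = 0.011706, coefficient = 1

I ≈ (0.375000/3) × 4.866062 = 0.608258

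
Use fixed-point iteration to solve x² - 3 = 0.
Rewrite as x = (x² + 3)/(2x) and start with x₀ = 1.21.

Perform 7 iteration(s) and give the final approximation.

Equation: x² - 3 = 0
Fixed-point form: x = (x² + 3)/(2x)
x₀ = 1.21

x_1 = g(1.210000) = 1.844669
x_2 = g(1.844669) = 1.735489
x_3 = g(1.735489) = 1.732054
x_4 = g(1.732054) = 1.732051
x_5 = g(1.732051) = 1.732051
x_6 = g(1.732051) = 1.732051
x_7 = g(1.732051) = 1.732051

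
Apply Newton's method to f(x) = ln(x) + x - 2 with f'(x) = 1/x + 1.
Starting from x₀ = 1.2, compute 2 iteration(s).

f(x) = ln(x) + x - 2
f'(x) = 1/x + 1
x₀ = 1.2

Newton-Raphson formula: x_{n+1} = x_n - f(x_n)/f'(x_n)

Iteration 1:
  f(1.200000) = -0.617678
  f'(1.200000) = 1.833333
  x_1 = 1.200000 - (-0.617678)/1.833333 = 1.536916
Iteration 2:
  f(1.536916) = -0.033307
  f'(1.536916) = 1.650654
  x_2 = 1.536916 - (-0.033307)/1.650654 = 1.557094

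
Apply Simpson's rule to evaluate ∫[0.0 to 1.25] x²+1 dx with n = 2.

f(x) = x²+1
a = 0.0, b = 1.25, n = 2
h = (b - a)/n = 0.625000

Simpson's rule: (h/3)[f(x₀) + 4f(x₁) + 2f(x₂) + ... + f(xₙ)]

x_0 = 0.0000, f(x_0) = 1.000000, coefficient = 1
x_1 = 0.6250, f(x_1) = 1.390625, coefficient = 4
x_2 = 1.2500, f(x_2) = 2.562500, coefficient = 1

I ≈ (0.625000/3) × 9.125000 = 1.901042
Exact value: 1.901042
Error: 0.000000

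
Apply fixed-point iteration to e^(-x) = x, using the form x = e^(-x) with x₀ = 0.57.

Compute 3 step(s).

Equation: e^(-x) = x
Fixed-point form: x = e^(-x)
x₀ = 0.57

x_1 = g(0.570000) = 0.565525
x_2 = g(0.565525) = 0.568062
x_3 = g(0.568062) = 0.566623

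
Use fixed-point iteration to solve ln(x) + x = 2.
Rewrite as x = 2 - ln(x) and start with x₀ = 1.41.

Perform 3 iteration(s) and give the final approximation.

Equation: ln(x) + x = 2
Fixed-point form: x = 2 - ln(x)
x₀ = 1.41

x_1 = g(1.410000) = 1.656410
x_2 = g(1.656410) = 1.495347
x_3 = g(1.495347) = 1.597642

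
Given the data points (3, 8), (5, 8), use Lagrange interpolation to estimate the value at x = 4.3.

Lagrange interpolation formula:
P(x) = Σ yᵢ × Lᵢ(x)
where Lᵢ(x) = Π_{j≠i} (x - xⱼ)/(xᵢ - xⱼ)

L_0(4.3) = (4.3 - 5)/(3 - 5) = 0.350000
L_1(4.3) = (4.3 - 3)/(5 - 3) = 0.650000

P(4.3) = 8×L_0(4.3) + 8×L_1(4.3)
P(4.3) = 8.000000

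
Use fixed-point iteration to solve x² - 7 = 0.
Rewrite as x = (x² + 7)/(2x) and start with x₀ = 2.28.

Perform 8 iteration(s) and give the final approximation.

Equation: x² - 7 = 0
Fixed-point form: x = (x² + 7)/(2x)
x₀ = 2.28

x_1 = g(2.280000) = 2.675088
x_2 = g(2.675088) = 2.645912
x_3 = g(2.645912) = 2.645751
x_4 = g(2.645751) = 2.645751
x_5 = g(2.645751) = 2.645751
x_6 = g(2.645751) = 2.645751
x_7 = g(2.645751) = 2.645751
x_8 = g(2.645751) = 2.645751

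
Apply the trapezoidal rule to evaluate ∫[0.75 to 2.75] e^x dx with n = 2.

f(x) = e^x
a = 0.75, b = 2.75, n = 2
h = (b - a)/n = 1.000000

Trapezoidal rule: (h/2)[f(x₀) + 2f(x₁) + 2f(x₂) + ... + f(xₙ)]

x_0 = 0.7500, f(x_0) = 2.117000, coefficient = 1
x_1 = 1.7500, f(x_1) = 5.754603, coefficient = 2
x_2 = 2.7500, f(x_2) = 15.642632, coefficient = 1

I ≈ (1.000000/2) × 29.268837 = 14.634419
Exact value: 13.525632
Error: 1.108787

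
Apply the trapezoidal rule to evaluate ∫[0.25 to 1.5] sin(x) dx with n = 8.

f(x) = sin(x)
a = 0.25, b = 1.5, n = 8
h = (b - a)/n = 0.156250

Trapezoidal rule: (h/2)[f(x₀) + 2f(x₁) + 2f(x₂) + ... + f(xₙ)]

x_0 = 0.2500, f(x_0) = 0.247404, coefficient = 1
x_1 = 0.4062, f(x_1) = 0.395167, coefficient = 2
x_2 = 0.5625, f(x_2) = 0.533303, coefficient = 2
x_3 = 0.7188, f(x_3) = 0.658444, coefficient = 2
x_4 = 0.8750, f(x_4) = 0.767544, coefficient = 2
x_5 = 1.0312, f(x_5) = 0.857942, coefficient = 2
x_6 = 1.1875, f(x_6) = 0.927437, coefficient = 2
x_7 = 1.3438, f(x_7) = 0.974336, coefficient = 2
x_8 = 1.5000, f(x_8) = 0.997495, coefficient = 1

I ≈ (0.156250/2) × 11.473243 = 0.896347
Exact value: 0.898175
Error: 0.001828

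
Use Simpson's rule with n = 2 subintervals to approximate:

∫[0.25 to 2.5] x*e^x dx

f(x) = x*e^x
a = 0.25, b = 2.5, n = 2
h = (b - a)/n = 1.125000

Simpson's rule: (h/3)[f(x₀) + 4f(x₁) + 2f(x₂) + ... + f(xₙ)]

x_0 = 0.2500, f(x_0) = 0.321006, coefficient = 1
x_1 = 1.3750, f(x_1) = 5.438230, coefficient = 4
x_2 = 2.5000, f(x_2) = 30.456235, coefficient = 1

I ≈ (1.125000/3) × 52.530163 = 19.698811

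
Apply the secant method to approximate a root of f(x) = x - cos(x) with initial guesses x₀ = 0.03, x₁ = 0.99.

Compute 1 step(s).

f(x) = x - cos(x)
x₀ = 0.03, x₁ = 0.99

Secant formula: x_{n+1} = x_n - f(x_n)(x_n - x_{n-1})/(f(x_n) - f(x_{n-1}))

Iteration 1:
  f(0.030000) = -0.969550
  f(0.990000) = 0.441310
  x_2 = 0.990000 - 0.441310×(0.990000 - 0.030000)/(0.441310 - (-0.969550))
       = 0.689717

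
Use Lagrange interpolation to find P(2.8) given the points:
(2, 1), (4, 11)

Lagrange interpolation formula:
P(x) = Σ yᵢ × Lᵢ(x)
where Lᵢ(x) = Π_{j≠i} (x - xⱼ)/(xᵢ - xⱼ)

L_0(2.8) = (2.8 - 4)/(2 - 4) = 0.600000
L_1(2.8) = (2.8 - 2)/(4 - 2) = 0.400000

P(2.8) = 1×L_0(2.8) + 11×L_1(2.8)
P(2.8) = 5.000000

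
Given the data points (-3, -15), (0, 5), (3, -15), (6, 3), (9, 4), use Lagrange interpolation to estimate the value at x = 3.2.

Lagrange interpolation formula:
P(x) = Σ yᵢ × Lᵢ(x)
where Lᵢ(x) = Π_{j≠i} (x - xⱼ)/(xᵢ - xⱼ)

L_0(3.2) = (3.2 - 0)/(-3 - 0) × (3.2 - 3)/(-3 - 3) × (3.2 - 6)/(-3 - 6) × (3.2 - 9)/(-3 - 9) = 0.005347
L_1(3.2) = (3.2 - (-3))/(0 - (-3)) × (3.2 - 3)/(0 - 3) × (3.2 - 6)/(0 - 6) × (3.2 - 9)/(0 - 9) = -0.041435
L_2(3.2) = (3.2 - (-3))/(3 - (-3)) × (3.2 - 0)/(3 - 0) × (3.2 - 6)/(3 - 6) × (3.2 - 9)/(3 - 9) = 0.994449
L_3(3.2) = (3.2 - (-3))/(6 - (-3)) × (3.2 - 0)/(6 - 0) × (3.2 - 3)/(6 - 3) × (3.2 - 9)/(6 - 9) = 0.047355
L_4(3.2) = (3.2 - (-3))/(9 - (-3)) × (3.2 - 0)/(9 - 0) × (3.2 - 3)/(9 - 3) × (3.2 - 6)/(9 - 6) = -0.005715

P(3.2) = (-15)×L_0(3.2) + 5×L_1(3.2) + (-15)×L_2(3.2) + 3×L_3(3.2) + 4×L_4(3.2)
P(3.2) = -15.084912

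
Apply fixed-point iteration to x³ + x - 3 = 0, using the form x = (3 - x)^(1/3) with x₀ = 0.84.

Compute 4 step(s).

Equation: x³ + x - 3 = 0
Fixed-point form: x = (3 - x)^(1/3)
x₀ = 0.84

x_1 = g(0.840000) = 1.292661
x_2 = g(1.292661) = 1.195198
x_3 = g(1.195198) = 1.217521
x_4 = g(1.217521) = 1.212481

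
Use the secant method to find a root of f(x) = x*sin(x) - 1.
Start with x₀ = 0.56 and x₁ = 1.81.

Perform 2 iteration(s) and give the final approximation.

f(x) = x*sin(x) - 1
x₀ = 0.56, x₁ = 1.81

Secant formula: x_{n+1} = x_n - f(x_n)(x_n - x_{n-1})/(f(x_n) - f(x_{n-1}))

Iteration 1:
  f(0.560000) = -0.702536
  f(1.810000) = 0.758464
  x_2 = 1.810000 - 0.758464×(1.810000 - 0.560000)/(0.758464 - (-0.702536))
       = 1.161075
Iteration 2:
  f(1.810000) = 0.758464
  f(1.161075) = 0.064974
  x_3 = 1.161075 - 0.064974×(1.161075 - 1.810000)/(0.064974 - 0.758464)
       = 1.100275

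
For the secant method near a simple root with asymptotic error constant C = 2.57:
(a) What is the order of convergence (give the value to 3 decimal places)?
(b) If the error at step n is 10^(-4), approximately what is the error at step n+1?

(a) Secant method has superlinear convergence with order φ = (1+√5)/2 ≈ 1.618.
    This means |e_{n+1}| ≈ C|e_n|^1.618.

(b) With |e_n| = 10^(-4) and C = 2.57:
    |e_{n+1}| ≈ 2.57 × (10^(-4))^1.618 = 2.57 × 10^(-6.47)

(a) ≈ 1.618 (golden ratio); (b) |e_{n+1}| ≈ 8.666e-07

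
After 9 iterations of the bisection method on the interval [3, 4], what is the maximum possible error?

Bisection error bound: |error| ≤ (b-a)/2^n
|error| ≤ (4 - 3)/2^9 = 1/2^9
|error| ≤ 0.0019531250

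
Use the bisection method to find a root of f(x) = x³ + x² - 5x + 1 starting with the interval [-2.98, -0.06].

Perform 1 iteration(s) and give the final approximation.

f(x) = x³ + x² - 5x + 1
Initial interval: [-2.98, -0.06]

Iteration 1:
  c_1 = (-2.980000 + (-0.060000))/2 = -1.520000
  f(c_1) = f(-1.520000) = 7.398592
  f(a) × f(c) < 0, new interval: [-2.980000, -1.520000]

After 1 iteration(s), the approximation is c_1 = -1.520000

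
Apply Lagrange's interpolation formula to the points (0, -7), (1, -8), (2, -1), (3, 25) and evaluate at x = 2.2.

Lagrange interpolation formula:
P(x) = Σ yᵢ × Lᵢ(x)
where Lᵢ(x) = Π_{j≠i} (x - xⱼ)/(xᵢ - xⱼ)

L_0(2.2) = (2.2 - 1)/(0 - 1) × (2.2 - 2)/(0 - 2) × (2.2 - 3)/(0 - 3) = 0.032000
L_1(2.2) = (2.2 - 0)/(1 - 0) × (2.2 - 2)/(1 - 2) × (2.2 - 3)/(1 - 3) = -0.176000
L_2(2.2) = (2.2 - 0)/(2 - 0) × (2.2 - 1)/(2 - 1) × (2.2 - 3)/(2 - 3) = 1.056000
L_3(2.2) = (2.2 - 0)/(3 - 0) × (2.2 - 1)/(3 - 1) × (2.2 - 2)/(3 - 2) = 0.088000

P(2.2) = (-7)×L_0(2.2) + (-8)×L_1(2.2) + (-1)×L_2(2.2) + 25×L_3(2.2)
P(2.2) = 2.328000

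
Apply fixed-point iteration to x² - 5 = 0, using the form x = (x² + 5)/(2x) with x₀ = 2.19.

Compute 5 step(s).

Equation: x² - 5 = 0
Fixed-point form: x = (x² + 5)/(2x)
x₀ = 2.19

x_1 = g(2.190000) = 2.236553
x_2 = g(2.236553) = 2.236068
x_3 = g(2.236068) = 2.236068
x_4 = g(2.236068) = 2.236068
x_5 = g(2.236068) = 2.236068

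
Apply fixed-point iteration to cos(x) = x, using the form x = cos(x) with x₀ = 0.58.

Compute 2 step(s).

Equation: cos(x) = x
Fixed-point form: x = cos(x)
x₀ = 0.58

x_1 = g(0.580000) = 0.836463
x_2 = g(0.836463) = 0.670093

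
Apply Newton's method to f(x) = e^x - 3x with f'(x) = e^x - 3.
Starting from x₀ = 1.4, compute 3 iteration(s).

f(x) = e^x - 3x
f'(x) = e^x - 3
x₀ = 1.4

Newton-Raphson formula: x_{n+1} = x_n - f(x_n)/f'(x_n)

Iteration 1:
  f(1.400000) = -0.144800
  f'(1.400000) = 1.055200
  x_1 = 1.400000 - (-0.144800)/1.055200 = 1.537225
Iteration 2:
  f(1.537225) = 0.039989
  f'(1.537225) = 1.651665
  x_2 = 1.537225 - 0.039989/1.651665 = 1.513014
Iteration 3:
  f(1.513014) = 0.001352
  f'(1.513014) = 1.540394
  x_3 = 1.513014 - 0.001352/1.540394 = 1.512136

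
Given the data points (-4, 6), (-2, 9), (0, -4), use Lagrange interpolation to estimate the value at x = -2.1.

Lagrange interpolation formula:
P(x) = Σ yᵢ × Lᵢ(x)
where Lᵢ(x) = Π_{j≠i} (x - xⱼ)/(xᵢ - xⱼ)

L_0(-2.1) = (-2.1 - (-2))/(-4 - (-2)) × (-2.1 - 0)/(-4 - 0) = 0.026250
L_1(-2.1) = (-2.1 - (-4))/(-2 - (-4)) × (-2.1 - 0)/(-2 - 0) = 0.997500
L_2(-2.1) = (-2.1 - (-4))/(0 - (-4)) × (-2.1 - (-2))/(0 - (-2)) = -0.023750

P(-2.1) = 6×L_0(-2.1) + 9×L_1(-2.1) + (-4)×L_2(-2.1)
P(-2.1) = 9.230000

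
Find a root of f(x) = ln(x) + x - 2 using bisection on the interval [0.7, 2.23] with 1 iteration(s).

f(x) = ln(x) + x - 2
Initial interval: [0.7, 2.23]

Iteration 1:
  c_1 = (0.700000 + 2.230000)/2 = 1.465000
  f(c_1) = f(1.465000) = -0.153145
  f(a) × f(c) ≥ 0, new interval: [1.465000, 2.230000]

After 1 iteration(s), the approximation is c_1 = 1.465000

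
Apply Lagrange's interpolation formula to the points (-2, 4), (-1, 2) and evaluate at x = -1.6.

Lagrange interpolation formula:
P(x) = Σ yᵢ × Lᵢ(x)
where Lᵢ(x) = Π_{j≠i} (x - xⱼ)/(xᵢ - xⱼ)

L_0(-1.6) = (-1.6 - (-1))/(-2 - (-1)) = 0.600000
L_1(-1.6) = (-1.6 - (-2))/(-1 - (-2)) = 0.400000

P(-1.6) = 4×L_0(-1.6) + 2×L_1(-1.6)
P(-1.6) = 3.200000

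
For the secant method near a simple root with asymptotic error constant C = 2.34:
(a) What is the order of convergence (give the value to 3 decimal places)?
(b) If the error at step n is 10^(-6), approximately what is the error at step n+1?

(a) Secant method has superlinear convergence with order φ = (1+√5)/2 ≈ 1.618.
    This means |e_{n+1}| ≈ C|e_n|^1.618.

(b) With |e_n| = 10^(-6) and C = 2.34:
    |e_{n+1}| ≈ 2.34 × (10^(-6))^1.618 = 2.34 × 10^(-9.71)

(a) ≈ 1.618 (golden ratio); (b) |e_{n+1}| ≈ 4.582e-10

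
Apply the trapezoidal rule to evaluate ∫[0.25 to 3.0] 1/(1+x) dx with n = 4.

f(x) = 1/(1+x)
a = 0.25, b = 3.0, n = 4
h = (b - a)/n = 0.687500

Trapezoidal rule: (h/2)[f(x₀) + 2f(x₁) + 2f(x₂) + ... + f(xₙ)]

x_0 = 0.2500, f(x_0) = 0.800000, coefficient = 1
x_1 = 0.9375, f(x_1) = 0.516129, coefficient = 2
x_2 = 1.6250, f(x_2) = 0.380952, coefficient = 2
x_3 = 2.3125, f(x_3) = 0.301887, coefficient = 2
x_4 = 3.0000, f(x_4) = 0.250000, coefficient = 1

I ≈ (0.687500/2) × 3.447936 = 1.185228
Exact value: 1.163151
Error: 0.022077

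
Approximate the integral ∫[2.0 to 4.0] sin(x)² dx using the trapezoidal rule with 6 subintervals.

f(x) = sin(x)²
a = 2.0, b = 4.0, n = 6
h = (b - a)/n = 0.333333

Trapezoidal rule: (h/2)[f(x₀) + 2f(x₁) + 2f(x₂) + ... + f(xₙ)]

x_0 = 2.0000, f(x_0) = 0.826822, coefficient = 1
x_1 = 2.3333, f(x_1) = 0.522853, coefficient = 2
x_2 = 2.6667, f(x_2) = 0.209098, coefficient = 2
x_3 = 3.0000, f(x_3) = 0.019915, coefficient = 2
x_4 = 3.3333, f(x_4) = 0.036316, coefficient = 2
x_5 = 3.6667, f(x_5) = 0.251279, coefficient = 2
x_6 = 4.0000, f(x_6) = 0.572750, coefficient = 1

I ≈ (0.333333/2) × 3.478494 = 0.579749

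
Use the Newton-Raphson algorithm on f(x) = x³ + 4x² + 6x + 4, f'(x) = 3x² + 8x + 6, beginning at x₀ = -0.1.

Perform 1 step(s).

f(x) = x³ + 4x² + 6x + 4
f'(x) = 3x² + 8x + 6
x₀ = -0.1

Newton-Raphson formula: x_{n+1} = x_n - f(x_n)/f'(x_n)

Iteration 1:
  f(-0.100000) = 3.439000
  f'(-0.100000) = 5.230000
  x_1 = -0.100000 - 3.439000/5.230000 = -0.757553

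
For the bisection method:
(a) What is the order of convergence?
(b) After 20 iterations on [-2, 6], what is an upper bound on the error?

(a) Bisection has linear (order 1) convergence; the error is halved each step.

(b) Error bound = (b-a)/2^n = (6 - (-2))/2^{20}
    = 8/2^{20}

(a) 1 (linear); (b) error ≤ 7.63e-06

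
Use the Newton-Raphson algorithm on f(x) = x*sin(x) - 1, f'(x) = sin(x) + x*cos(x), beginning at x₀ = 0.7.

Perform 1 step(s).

f(x) = x*sin(x) - 1
f'(x) = sin(x) + x*cos(x)
x₀ = 0.7

Newton-Raphson formula: x_{n+1} = x_n - f(x_n)/f'(x_n)

Iteration 1:
  f(0.700000) = -0.549048
  f'(0.700000) = 1.179607
  x_1 = 0.700000 - (-0.549048)/1.179607 = 1.165450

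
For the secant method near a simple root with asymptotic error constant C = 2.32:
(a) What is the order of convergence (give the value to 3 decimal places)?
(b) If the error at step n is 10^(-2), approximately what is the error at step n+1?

(a) Secant method has superlinear convergence with order φ = (1+√5)/2 ≈ 1.618.
    This means |e_{n+1}| ≈ C|e_n|^1.618.

(b) With |e_n| = 10^(-2) and C = 2.32:
    |e_{n+1}| ≈ 2.32 × (10^(-2))^1.618 = 2.32 × 10^(-3.24)

(a) ≈ 1.618 (golden ratio); (b) |e_{n+1}| ≈ 1.347e-03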